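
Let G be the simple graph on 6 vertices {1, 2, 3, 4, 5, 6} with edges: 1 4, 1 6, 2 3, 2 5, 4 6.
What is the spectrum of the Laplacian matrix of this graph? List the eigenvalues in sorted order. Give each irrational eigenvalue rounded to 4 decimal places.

Each diagonal entry of L is the vertex degree and each off-diagonal entry is -1 where an edge is present, 0 otherwise; in the order [1, 2, 3, 4, 5, 6] the diagonal is [2, 2, 1, 2, 1, 2]. The multiplicity of 0 as a Laplacian eigenvalue equals the number of connected components. The 2 zero eigenvalues correspond to the 2 connected components. The largest eigenvalue, 3, is at most the vertex count 6.

[0, 0, 1, 3, 3, 3]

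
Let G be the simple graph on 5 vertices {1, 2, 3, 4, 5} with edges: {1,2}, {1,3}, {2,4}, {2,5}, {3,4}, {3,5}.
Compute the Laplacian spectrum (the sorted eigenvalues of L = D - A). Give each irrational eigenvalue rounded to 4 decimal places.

Reading degrees in the order [1, 2, 3, 4, 5] gives [2, 3, 3, 2, 2]; set D = diag(2, 3, 3, 2, 2) and form L = D - A. The multiplicity of 0 as a Laplacian eigenvalue equals the number of connected components. The eigenvalues sum to 12, which equals trace(L) = 2|E|.

[0, 2, 2, 3, 5]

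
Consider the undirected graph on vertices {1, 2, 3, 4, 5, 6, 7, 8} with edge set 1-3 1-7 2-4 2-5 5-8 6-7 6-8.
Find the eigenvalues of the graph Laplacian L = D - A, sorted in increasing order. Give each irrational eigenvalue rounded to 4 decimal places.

[0, 0.1522, 0.5858, 1.2346, 2, 2.7654, 3.4142, 3.8478]

With the vertex order [1, 2, 3, 4, 5, 6, 7, 8], the degrees are [2, 2, 1, 1, 2, 2, 2, 2], giving D = diag(2, 2, 1, 1, 2, 2, 2, 2) and L = D - A. The multiplicity of 0 as a Laplacian eigenvalue equals the number of connected components. The single zero eigenvalue shows the graph is connected. The eigenvalues sum to 14, which equals trace(L) = 2|E|.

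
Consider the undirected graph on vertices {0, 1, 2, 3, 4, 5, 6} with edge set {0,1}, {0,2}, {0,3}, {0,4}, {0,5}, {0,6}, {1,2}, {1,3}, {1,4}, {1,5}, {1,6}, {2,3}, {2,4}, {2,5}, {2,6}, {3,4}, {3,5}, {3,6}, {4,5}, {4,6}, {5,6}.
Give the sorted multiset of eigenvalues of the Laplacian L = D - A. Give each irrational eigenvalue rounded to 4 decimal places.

[0, 7, 7, 7, 7, 7, 7]

With the vertex order [0, 1, 2, 3, 4, 5, 6], the degrees are [6, 6, 6, 6, 6, 6, 6], giving D = diag(6, 6, 6, 6, 6, 6, 6) and L = D - A. The multiplicity of 0 as a Laplacian eigenvalue equals the number of connected components. There is one zero in the spectrum, matching the 1 component.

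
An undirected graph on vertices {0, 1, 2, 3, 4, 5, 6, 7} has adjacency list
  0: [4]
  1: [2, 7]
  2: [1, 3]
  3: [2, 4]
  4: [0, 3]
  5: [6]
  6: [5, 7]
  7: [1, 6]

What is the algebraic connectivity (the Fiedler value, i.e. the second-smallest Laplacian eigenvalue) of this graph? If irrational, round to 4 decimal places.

0.1522

Reading degrees in the order [0, 1, 2, 3, 4, 5, 6, 7] gives [1, 2, 2, 2, 2, 1, 2, 2]; set D = diag(1, 2, 2, 2, 2, 1, 2, 2) and form L = D - A. The smallest Laplacian eigenvalue is always 0. The next one, lambda_2 = 0.1522, measures how hard the graph is to disconnect: larger values mean better connectivity.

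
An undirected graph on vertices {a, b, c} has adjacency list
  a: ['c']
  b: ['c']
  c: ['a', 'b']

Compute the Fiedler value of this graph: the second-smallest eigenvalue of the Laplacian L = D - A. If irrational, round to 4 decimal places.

Each diagonal entry of L is the vertex degree and each off-diagonal entry is -1 where an edge is present, 0 otherwise; in the order [a, b, c] the diagonal is [1, 1, 2]. Computing the eigenvalues of L and sorting gives [0, 1, 3]. The Fiedler value lambda_2 = 1 is strictly positive, so the graph is connected. There is one zero in the spectrum, matching the 1 component.

1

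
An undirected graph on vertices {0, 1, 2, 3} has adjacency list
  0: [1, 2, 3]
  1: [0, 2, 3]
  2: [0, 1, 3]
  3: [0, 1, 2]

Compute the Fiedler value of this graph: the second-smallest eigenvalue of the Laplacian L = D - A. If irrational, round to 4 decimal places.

4

Each diagonal entry of L is the vertex degree and each off-diagonal entry is -1 where an edge is present, 0 otherwise; in the order [0, 1, 2, 3] the diagonal is [3, 3, 3, 3]. The sorted Laplacian eigenvalues are [0, 4, 4, 4]; the algebraic connectivity is the second entry, 4. The largest eigenvalue, 4, is at most the vertex count 4. By the matrix-tree theorem the graph has (1/4) * product of the nonzero eigenvalues = 16 spanning trees.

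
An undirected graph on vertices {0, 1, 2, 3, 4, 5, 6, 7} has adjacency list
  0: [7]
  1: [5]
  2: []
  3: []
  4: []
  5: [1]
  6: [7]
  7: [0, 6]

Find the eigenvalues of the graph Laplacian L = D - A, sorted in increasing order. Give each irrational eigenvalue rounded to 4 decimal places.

Reading degrees in the order [0, 1, 2, 3, 4, 5, 6, 7] gives [1, 1, 0, 0, 0, 1, 1, 2]; set D = diag(1, 1, 0, 0, 0, 1, 1, 2) and form L = D - A. Diagonalising L (or applying a numerical eigensolver to the 8x8 matrix) gives the spectrum above. The 5 zero eigenvalues correspond to the 5 connected components. There are 5 zeros in the spectrum, matching the 5 components.

[0, 0, 0, 0, 0, 1, 2, 3]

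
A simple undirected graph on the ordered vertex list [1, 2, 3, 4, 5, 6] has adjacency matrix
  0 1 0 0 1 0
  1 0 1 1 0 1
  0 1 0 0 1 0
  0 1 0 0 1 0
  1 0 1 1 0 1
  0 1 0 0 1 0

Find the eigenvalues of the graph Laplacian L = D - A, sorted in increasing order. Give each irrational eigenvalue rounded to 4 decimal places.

[0, 2, 2, 2, 4, 6]

Each diagonal entry of L is the vertex degree and each off-diagonal entry is -1 where an edge is present, 0 otherwise; in the order [1, 2, 3, 4, 5, 6] the diagonal is [2, 4, 2, 2, 4, 2]. Since every row of L sums to 0, the all-ones vector is in the kernel and 0 is an eigenvalue. The single zero eigenvalue shows the graph is connected. The eigenvalues sum to 16, which equals trace(L) = 2|E|. There is one zero in the spectrum, matching the 1 component.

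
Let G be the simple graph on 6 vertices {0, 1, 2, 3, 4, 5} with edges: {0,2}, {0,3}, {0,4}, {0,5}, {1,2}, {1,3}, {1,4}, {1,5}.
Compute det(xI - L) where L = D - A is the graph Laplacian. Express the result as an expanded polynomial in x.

x^6 - 16x^5 + 96x^4 - 272x^3 + 368x^2 - 192x

Reading degrees in the order [0, 1, 2, 3, 4, 5] gives [4, 4, 2, 2, 2, 2]; set D = diag(4, 4, 2, 2, 2, 2) and form L = D - A. L has integer entries, so p(x) = det(xI - L) has integer coefficients. Expanding the determinant yields x^6 - 16x^5 + 96x^4 - 272x^3 + 368x^2 - 192x. The constant term is 0 because L is singular (the all-ones vector lies in its kernel).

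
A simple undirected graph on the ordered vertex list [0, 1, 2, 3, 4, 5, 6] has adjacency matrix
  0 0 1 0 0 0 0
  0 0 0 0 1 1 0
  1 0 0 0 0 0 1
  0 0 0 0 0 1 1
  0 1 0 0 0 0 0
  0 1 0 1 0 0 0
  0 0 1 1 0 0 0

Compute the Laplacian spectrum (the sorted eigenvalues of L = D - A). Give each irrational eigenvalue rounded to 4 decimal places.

Each diagonal entry of L is the vertex degree and each off-diagonal entry is -1 where an edge is present, 0 otherwise; in the order [0, 1, 2, 3, 4, 5, 6] the diagonal is [1, 2, 2, 2, 1, 2, 2]. L is symmetric positive semidefinite, so every eigenvalue is real and nonnegative. The single zero eigenvalue shows the graph is connected. There is one zero in the spectrum, matching the 1 component. The eigenvalues sum to 12, which equals trace(L) = 2|E|.

[0, 0.1981, 0.7530, 1.5550, 2.4450, 3.2470, 3.8019]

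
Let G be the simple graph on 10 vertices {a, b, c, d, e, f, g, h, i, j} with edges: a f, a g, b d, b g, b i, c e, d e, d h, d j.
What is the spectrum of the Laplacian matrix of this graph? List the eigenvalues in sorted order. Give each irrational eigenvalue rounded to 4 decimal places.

[0, 0.1769, 0.4716, 0.6288, 1, 1.4112, 2.3497, 2.8697, 3.7491, 5.3430]

Each diagonal entry of L is the vertex degree and each off-diagonal entry is -1 where an edge is present, 0 otherwise; in the order [a, b, c, d, e, f, g, h, i, j] the diagonal is [2, 3, 1, 4, 2, 1, 2, 1, 1, 1]. Since every row of L sums to 0, the all-ones vector is in the kernel and 0 is an eigenvalue. The single zero eigenvalue shows the graph is connected. The eigenvalues sum to 18, which equals trace(L) = 2|E|. By the matrix-tree theorem the graph has (1/10) * product of the nonzero eigenvalues = 1 spanning tree.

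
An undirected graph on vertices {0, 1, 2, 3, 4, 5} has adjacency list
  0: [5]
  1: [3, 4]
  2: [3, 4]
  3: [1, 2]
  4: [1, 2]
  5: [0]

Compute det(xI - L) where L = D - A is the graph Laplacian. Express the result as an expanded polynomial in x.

Each diagonal entry of L is the vertex degree and each off-diagonal entry is -1 where an edge is present, 0 otherwise; in the order [0, 1, 2, 3, 4, 5] the diagonal is [1, 2, 2, 2, 2, 1]. Computing det(xI - L) by cofactor expansion (or equivalently via sum-over-permutations) gives x^6 - 10x^5 + 36x^4 - 56x^3 + 32x^2. The constant term is 0 because L is singular (the all-ones vector lies in its kernel). The largest eigenvalue, 4, is at most the vertex count 6. There are 2 zeros in the spectrum, matching the 2 components.

x^6 - 10x^5 + 36x^4 - 56x^3 + 32x^2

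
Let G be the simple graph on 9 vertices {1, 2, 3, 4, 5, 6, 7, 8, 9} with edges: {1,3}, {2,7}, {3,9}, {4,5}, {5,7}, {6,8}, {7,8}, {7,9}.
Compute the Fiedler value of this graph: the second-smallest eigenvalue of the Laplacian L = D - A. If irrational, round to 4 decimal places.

Each diagonal entry of L is the vertex degree and each off-diagonal entry is -1 where an edge is present, 0 otherwise; in the order [1, 2, 3, 4, 5, 6, 7, 8, 9] the diagonal is [1, 1, 2, 1, 2, 1, 4, 2, 2]. Computing the eigenvalues of L and sorting gives [0, 0.2398, 0.3820, 0.7199, 1.4240, 2.2032, 2.6180, 3.1692, 5.2439]. The Fiedler value lambda_2 = 0.2398 is strictly positive, so the graph is connected. The eigenvalues sum to 16, which equals trace(L) = 2|E|.

0.2398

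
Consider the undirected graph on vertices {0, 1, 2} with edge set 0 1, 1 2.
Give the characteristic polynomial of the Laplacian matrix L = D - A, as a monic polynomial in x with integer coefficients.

Reading degrees in the order [0, 1, 2] gives [1, 2, 1]; set D = diag(1, 2, 1) and form L = D - A. Computing det(xI - L) by cofactor expansion (or equivalently via sum-over-permutations) gives x^3 - 4x^2 + 3x. The coefficient of x^2 equals -trace(L) = -4, matching the sum of degrees. The largest eigenvalue, 3, is at most the vertex count 3. The eigenvalues sum to 4, which equals trace(L) = 2|E|.

x^3 - 4x^2 + 3x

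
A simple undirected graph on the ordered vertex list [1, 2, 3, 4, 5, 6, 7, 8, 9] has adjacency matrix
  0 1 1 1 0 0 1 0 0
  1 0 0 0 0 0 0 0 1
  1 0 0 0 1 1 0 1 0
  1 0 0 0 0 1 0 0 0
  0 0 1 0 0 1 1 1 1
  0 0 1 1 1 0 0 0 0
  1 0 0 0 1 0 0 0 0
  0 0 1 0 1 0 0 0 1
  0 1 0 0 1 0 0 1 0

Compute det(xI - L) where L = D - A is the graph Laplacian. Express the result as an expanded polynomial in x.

With the vertex order [1, 2, 3, 4, 5, 6, 7, 8, 9], the degrees are [4, 2, 4, 2, 5, 3, 2, 3, 3], giving D = diag(4, 2, 4, 2, 5, 3, 2, 3, 3) and L = D - A. Computing det(xI - L) by cofactor expansion (or equivalently via sum-over-permutations) gives x^9 - 28x^8 + 330x^7 - 2132x^6 + 8236x^5 - 19436x^4 + 27323x^3 - 20920x^2 + 6687x. The constant term is 0 because L is singular (the all-ones vector lies in its kernel). The eigenvalues sum to 28, which equals trace(L) = 2|E|.

x^9 - 28x^8 + 330x^7 - 2132x^6 + 8236x^5 - 19436x^4 + 27323x^3 - 20920x^2 + 6687x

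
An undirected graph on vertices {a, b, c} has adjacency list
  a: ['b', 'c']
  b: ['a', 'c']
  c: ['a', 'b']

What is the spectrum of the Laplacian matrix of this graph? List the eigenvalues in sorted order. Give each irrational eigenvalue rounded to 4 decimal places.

With the vertex order [a, b, c], the degrees are [2, 2, 2], giving D = diag(2, 2, 2) and L = D - A. Diagonalising L (or applying a numerical eigensolver to the 3x3 matrix) gives the spectrum above. The single zero eigenvalue shows the graph is connected. The largest eigenvalue, 3, is at most the vertex count 3. There is one zero in the spectrum, matching the 1 component.

[0, 3, 3]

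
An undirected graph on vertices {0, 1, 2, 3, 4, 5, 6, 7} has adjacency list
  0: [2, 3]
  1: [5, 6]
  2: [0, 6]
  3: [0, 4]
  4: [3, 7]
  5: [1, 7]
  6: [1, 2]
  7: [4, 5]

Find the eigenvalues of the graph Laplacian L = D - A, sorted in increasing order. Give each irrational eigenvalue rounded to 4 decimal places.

[0, 0.5858, 0.5858, 2, 2, 3.4142, 3.4142, 4]

With the vertex order [0, 1, 2, 3, 4, 5, 6, 7], the degrees are [2, 2, 2, 2, 2, 2, 2, 2], giving D = diag(2, 2, 2, 2, 2, 2, 2, 2) and L = D - A. Diagonalising L (or applying a numerical eigensolver to the 8x8 matrix) gives the spectrum above. The single zero eigenvalue shows the graph is connected. By the matrix-tree theorem the graph has (1/8) * product of the nonzero eigenvalues = 8 spanning trees.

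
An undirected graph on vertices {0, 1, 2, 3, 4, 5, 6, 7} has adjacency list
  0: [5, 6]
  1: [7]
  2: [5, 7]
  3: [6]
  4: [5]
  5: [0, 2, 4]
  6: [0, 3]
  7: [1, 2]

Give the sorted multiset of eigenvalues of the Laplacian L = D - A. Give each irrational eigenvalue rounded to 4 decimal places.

With the vertex order [0, 1, 2, 3, 4, 5, 6, 7], the degrees are [2, 1, 2, 1, 1, 3, 2, 2], giving D = diag(2, 1, 2, 1, 1, 3, 2, 2) and L = D - A. Since every row of L sums to 0, the all-ones vector is in the kernel and 0 is an eigenvalue. The single zero eigenvalue shows the graph is connected. The largest eigenvalue, 4.3623, is at most the vertex count 8.

[0, 0.1981, 0.4915, 1.3204, 1.5550, 2.8258, 3.2470, 4.3623]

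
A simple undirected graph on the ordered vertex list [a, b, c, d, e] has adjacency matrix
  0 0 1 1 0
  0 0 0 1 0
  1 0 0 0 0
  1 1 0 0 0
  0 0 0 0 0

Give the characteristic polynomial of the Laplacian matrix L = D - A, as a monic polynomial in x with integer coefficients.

x^5 - 6x^4 + 10x^3 - 4x^2

With the vertex order [a, b, c, d, e], the degrees are [2, 1, 1, 2, 0], giving D = diag(2, 1, 1, 2, 0) and L = D - A. L has integer entries, so p(x) = det(xI - L) has integer coefficients. Expanding the determinant yields x^5 - 6x^4 + 10x^3 - 4x^2. The coefficient of x^4 equals -trace(L) = -6, matching the sum of degrees. The largest eigenvalue, 3.4142, is at most the vertex count 5. There are 2 zeros in the spectrum, matching the 2 components.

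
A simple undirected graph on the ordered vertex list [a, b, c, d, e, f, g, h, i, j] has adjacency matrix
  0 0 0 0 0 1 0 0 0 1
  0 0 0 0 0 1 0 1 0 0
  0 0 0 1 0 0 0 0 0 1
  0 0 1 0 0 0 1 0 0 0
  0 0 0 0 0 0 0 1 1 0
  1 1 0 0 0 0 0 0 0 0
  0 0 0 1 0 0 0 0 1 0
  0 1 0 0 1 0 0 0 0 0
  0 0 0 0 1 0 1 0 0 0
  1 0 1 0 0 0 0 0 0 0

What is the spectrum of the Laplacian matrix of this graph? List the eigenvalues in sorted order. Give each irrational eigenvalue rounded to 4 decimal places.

[0, 0.3820, 0.3820, 1.3820, 1.3820, 2.6180, 2.6180, 3.6180, 3.6180, 4]

With the vertex order [a, b, c, d, e, f, g, h, i, j], the degrees are [2, 2, 2, 2, 2, 2, 2, 2, 2, 2], giving D = diag(2, 2, 2, 2, 2, 2, 2, 2, 2, 2) and L = D - A. Diagonalising L (or applying a numerical eigensolver to the 10x10 matrix) gives the spectrum above.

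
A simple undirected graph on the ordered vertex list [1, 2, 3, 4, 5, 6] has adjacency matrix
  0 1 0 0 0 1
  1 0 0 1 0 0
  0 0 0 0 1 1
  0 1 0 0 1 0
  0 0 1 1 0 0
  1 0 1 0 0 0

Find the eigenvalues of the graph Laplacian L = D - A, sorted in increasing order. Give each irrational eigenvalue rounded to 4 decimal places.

Reading degrees in the order [1, 2, 3, 4, 5, 6] gives [2, 2, 2, 2, 2, 2]; set D = diag(2, 2, 2, 2, 2, 2) and form L = D - A. The multiplicity of 0 as a Laplacian eigenvalue equals the number of connected components. The largest eigenvalue, 4, is at most the vertex count 6.

[0, 1, 1, 3, 3, 4]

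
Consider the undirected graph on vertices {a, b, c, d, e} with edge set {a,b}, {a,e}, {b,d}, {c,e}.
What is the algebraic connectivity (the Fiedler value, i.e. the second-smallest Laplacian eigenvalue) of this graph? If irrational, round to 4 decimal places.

0.3820

Each diagonal entry of L is the vertex degree and each off-diagonal entry is -1 where an edge is present, 0 otherwise; in the order [a, b, c, d, e] the diagonal is [2, 2, 1, 1, 2]. The sorted Laplacian eigenvalues are [0, 0.3820, 1.3820, 2.6180, 3.6180]; the algebraic connectivity is the second entry, 0.3820. The eigenvalues sum to 8, which equals trace(L) = 2|E|.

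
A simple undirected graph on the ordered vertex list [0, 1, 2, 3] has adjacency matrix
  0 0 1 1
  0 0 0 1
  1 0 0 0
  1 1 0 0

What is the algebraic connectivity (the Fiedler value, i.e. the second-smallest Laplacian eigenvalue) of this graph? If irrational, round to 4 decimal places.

With the vertex order [0, 1, 2, 3], the degrees are [2, 1, 1, 2], giving D = diag(2, 1, 1, 2) and L = D - A. The smallest Laplacian eigenvalue is always 0. The next one, lambda_2 = 0.5858, measures how hard the graph is to disconnect: larger values mean better connectivity. The eigenvalues sum to 6, which equals trace(L) = 2|E|. By the matrix-tree theorem the graph has (1/4) * product of the nonzero eigenvalues = 1 spanning tree.

0.5858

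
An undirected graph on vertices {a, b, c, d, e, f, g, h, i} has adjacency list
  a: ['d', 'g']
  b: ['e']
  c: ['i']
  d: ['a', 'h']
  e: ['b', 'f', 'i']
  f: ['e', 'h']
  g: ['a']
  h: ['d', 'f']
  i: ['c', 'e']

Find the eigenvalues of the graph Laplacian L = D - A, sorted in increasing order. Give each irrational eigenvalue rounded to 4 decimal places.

Reading degrees in the order [a, b, c, d, e, f, g, h, i] gives [2, 1, 1, 2, 3, 2, 1, 2, 2]; set D = diag(2, 1, 1, 2, 3, 2, 1, 2, 2) and form L = D - A. L is symmetric positive semidefinite, so every eigenvalue is real and nonnegative. The single zero eigenvalue shows the graph is connected. By the matrix-tree theorem the graph has (1/9) * product of the nonzero eigenvalues = 1 spanning tree.

[0, 0.1404, 0.5362, 0.7754, 1.5803, 2.2449, 2.7784, 3.5988, 4.3455]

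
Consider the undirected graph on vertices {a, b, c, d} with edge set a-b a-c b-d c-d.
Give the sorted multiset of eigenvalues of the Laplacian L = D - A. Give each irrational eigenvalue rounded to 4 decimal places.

With the vertex order [a, b, c, d], the degrees are [2, 2, 2, 2], giving D = diag(2, 2, 2, 2) and L = D - A. Diagonalising L (or applying a numerical eigensolver to the 4x4 matrix) gives the spectrum above. By the matrix-tree theorem the graph has (1/4) * product of the nonzero eigenvalues = 4 spanning trees. The eigenvalues sum to 8, which equals trace(L) = 2|E|.

[0, 2, 2, 4]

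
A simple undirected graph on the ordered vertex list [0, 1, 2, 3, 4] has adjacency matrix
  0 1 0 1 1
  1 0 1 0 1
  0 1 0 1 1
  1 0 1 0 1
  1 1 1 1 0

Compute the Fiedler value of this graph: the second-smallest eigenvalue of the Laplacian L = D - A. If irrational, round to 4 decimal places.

With the vertex order [0, 1, 2, 3, 4], the degrees are [3, 3, 3, 3, 4], giving D = diag(3, 3, 3, 3, 4) and L = D - A. The smallest Laplacian eigenvalue is always 0. The next one, lambda_2 = 3, measures how hard the graph is to disconnect: larger values mean better connectivity. The largest eigenvalue, 5, is at most the vertex count 5.

3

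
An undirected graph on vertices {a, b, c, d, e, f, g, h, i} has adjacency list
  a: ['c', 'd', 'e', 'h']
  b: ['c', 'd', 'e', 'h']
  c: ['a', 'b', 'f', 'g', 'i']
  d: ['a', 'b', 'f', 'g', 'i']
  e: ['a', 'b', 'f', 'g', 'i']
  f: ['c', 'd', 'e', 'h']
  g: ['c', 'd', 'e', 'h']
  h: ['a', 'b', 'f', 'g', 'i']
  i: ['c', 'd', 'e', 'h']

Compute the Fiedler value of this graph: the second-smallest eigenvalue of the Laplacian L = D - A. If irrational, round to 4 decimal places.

4

With the vertex order [a, b, c, d, e, f, g, h, i], the degrees are [4, 4, 5, 5, 5, 4, 4, 5, 4], giving D = diag(4, 4, 5, 5, 5, 4, 4, 5, 4) and L = D - A. The smallest Laplacian eigenvalue is always 0. The next one, lambda_2 = 4, measures how hard the graph is to disconnect: larger values mean better connectivity.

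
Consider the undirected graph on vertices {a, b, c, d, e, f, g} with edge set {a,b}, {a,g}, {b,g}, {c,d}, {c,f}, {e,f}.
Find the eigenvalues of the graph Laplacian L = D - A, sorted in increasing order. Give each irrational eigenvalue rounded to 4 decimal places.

[0, 0, 0.5858, 2, 3, 3, 3.4142]

With the vertex order [a, b, c, d, e, f, g], the degrees are [2, 2, 2, 1, 1, 2, 2], giving D = diag(2, 2, 2, 1, 1, 2, 2) and L = D - A. Diagonalising L (or applying a numerical eigensolver to the 7x7 matrix) gives the spectrum above. The 2 zero eigenvalues correspond to the 2 connected components. There are 2 zeros in the spectrum, matching the 2 components.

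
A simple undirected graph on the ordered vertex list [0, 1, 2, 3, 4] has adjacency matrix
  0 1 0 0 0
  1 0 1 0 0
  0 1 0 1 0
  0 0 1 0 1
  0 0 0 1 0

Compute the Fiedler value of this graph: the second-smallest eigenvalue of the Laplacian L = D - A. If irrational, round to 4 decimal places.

Reading degrees in the order [0, 1, 2, 3, 4] gives [1, 2, 2, 2, 1]; set D = diag(1, 2, 2, 2, 1) and form L = D - A. The smallest Laplacian eigenvalue is always 0. The next one, lambda_2 = 0.3820, measures how hard the graph is to disconnect: larger values mean better connectivity. By the matrix-tree theorem the graph has (1/5) * product of the nonzero eigenvalues = 1 spanning tree.

0.3820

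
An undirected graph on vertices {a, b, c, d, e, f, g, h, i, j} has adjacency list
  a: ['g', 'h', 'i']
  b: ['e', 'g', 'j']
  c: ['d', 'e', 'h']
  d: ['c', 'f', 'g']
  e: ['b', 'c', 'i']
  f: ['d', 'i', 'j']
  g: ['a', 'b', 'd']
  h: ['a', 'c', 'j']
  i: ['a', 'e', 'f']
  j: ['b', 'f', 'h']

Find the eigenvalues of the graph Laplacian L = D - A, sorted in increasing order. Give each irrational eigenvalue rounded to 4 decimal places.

[0, 2, 2, 2, 2, 2, 5, 5, 5, 5]

Each diagonal entry of L is the vertex degree and each off-diagonal entry is -1 where an edge is present, 0 otherwise; in the order [a, b, c, d, e, f, g, h, i, j] the diagonal is [3, 3, 3, 3, 3, 3, 3, 3, 3, 3]. Diagonalising L (or applying a numerical eigensolver to the 10x10 matrix) gives the spectrum above. The largest eigenvalue, 5, is at most the vertex count 10. The eigenvalues sum to 30, which equals trace(L) = 2|E|.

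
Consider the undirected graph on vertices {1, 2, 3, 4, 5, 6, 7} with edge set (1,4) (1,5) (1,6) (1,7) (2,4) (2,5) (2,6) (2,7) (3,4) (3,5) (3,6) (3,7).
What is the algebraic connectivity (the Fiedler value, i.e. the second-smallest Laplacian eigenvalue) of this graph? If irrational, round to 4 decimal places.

3

Reading degrees in the order [1, 2, 3, 4, 5, 6, 7] gives [4, 4, 4, 3, 3, 3, 3]; set D = diag(4, 4, 4, 3, 3, 3, 3) and form L = D - A. The smallest Laplacian eigenvalue is always 0. The next one, lambda_2 = 3, measures how hard the graph is to disconnect: larger values mean better connectivity. There is one zero in the spectrum, matching the 1 component.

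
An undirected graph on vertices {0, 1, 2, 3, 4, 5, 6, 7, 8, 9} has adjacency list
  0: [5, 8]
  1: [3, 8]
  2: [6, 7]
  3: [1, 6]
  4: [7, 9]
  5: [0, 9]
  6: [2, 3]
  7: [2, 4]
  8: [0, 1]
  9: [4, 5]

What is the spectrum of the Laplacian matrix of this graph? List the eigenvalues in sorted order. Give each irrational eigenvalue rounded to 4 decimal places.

Each diagonal entry of L is the vertex degree and each off-diagonal entry is -1 where an edge is present, 0 otherwise; in the order [0, 1, 2, 3, 4, 5, 6, 7, 8, 9] the diagonal is [2, 2, 2, 2, 2, 2, 2, 2, 2, 2]. Since every row of L sums to 0, the all-ones vector is in the kernel and 0 is an eigenvalue. The single zero eigenvalue shows the graph is connected. By the matrix-tree theorem the graph has (1/10) * product of the nonzero eigenvalues = 10 spanning trees.

[0, 0.3820, 0.3820, 1.3820, 1.3820, 2.6180, 2.6180, 3.6180, 3.6180, 4]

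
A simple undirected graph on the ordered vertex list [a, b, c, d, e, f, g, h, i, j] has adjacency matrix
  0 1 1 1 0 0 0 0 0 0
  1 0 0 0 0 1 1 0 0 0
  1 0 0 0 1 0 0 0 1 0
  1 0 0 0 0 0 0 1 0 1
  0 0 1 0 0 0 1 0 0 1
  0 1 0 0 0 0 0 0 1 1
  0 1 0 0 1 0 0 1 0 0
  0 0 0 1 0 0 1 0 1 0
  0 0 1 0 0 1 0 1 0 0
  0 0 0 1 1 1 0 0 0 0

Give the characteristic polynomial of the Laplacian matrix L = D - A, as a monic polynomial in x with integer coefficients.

Reading degrees in the order [a, b, c, d, e, f, g, h, i, j] gives [3, 3, 3, 3, 3, 3, 3, 3, 3, 3]; set D = diag(3, 3, 3, 3, 3, 3, 3, 3, 3, 3) and form L = D - A. The eigenvalues of L are [0, 2, 2, 2, 2, 2, 5, 5, 5, 5]; the characteristic polynomial is the product of (x - lambda_i), which multiplies out to x^10 - 30x^9 + 390x^8 - 2880x^7 + 13305x^6 - 39882x^5 + 77640x^4 - 94800x^3 + 66000x^2 - 20000x. Since p(0) = det(-L) = 0, x divides p(x). By the matrix-tree theorem the graph has (1/10) * product of the nonzero eigenvalues = 2000 spanning trees.

x^10 - 30x^9 + 390x^8 - 2880x^7 + 13305x^6 - 39882x^5 + 77640x^4 - 94800x^3 + 66000x^2 - 20000x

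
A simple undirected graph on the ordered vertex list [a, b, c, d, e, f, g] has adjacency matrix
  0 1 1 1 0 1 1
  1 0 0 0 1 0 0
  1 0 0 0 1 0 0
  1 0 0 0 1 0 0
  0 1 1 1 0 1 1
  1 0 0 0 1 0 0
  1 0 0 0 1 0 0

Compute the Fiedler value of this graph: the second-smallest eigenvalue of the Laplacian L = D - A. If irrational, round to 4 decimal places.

2

With the vertex order [a, b, c, d, e, f, g], the degrees are [5, 2, 2, 2, 5, 2, 2], giving D = diag(5, 2, 2, 2, 5, 2, 2) and L = D - A. The sorted Laplacian eigenvalues are [0, 2, 2, 2, 2, 5, 7]; the algebraic connectivity is the second entry, 2. The largest eigenvalue, 7, is at most the vertex count 7.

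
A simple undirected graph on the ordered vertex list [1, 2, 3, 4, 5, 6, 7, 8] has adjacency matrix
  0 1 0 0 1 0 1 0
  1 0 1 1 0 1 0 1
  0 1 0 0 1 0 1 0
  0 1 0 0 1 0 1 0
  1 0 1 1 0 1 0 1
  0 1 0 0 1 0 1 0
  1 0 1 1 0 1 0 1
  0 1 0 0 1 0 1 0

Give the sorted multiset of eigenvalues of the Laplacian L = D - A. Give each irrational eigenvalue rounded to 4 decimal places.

With the vertex order [1, 2, 3, 4, 5, 6, 7, 8], the degrees are [3, 5, 3, 3, 5, 3, 5, 3], giving D = diag(3, 5, 3, 3, 5, 3, 5, 3) and L = D - A. Since every row of L sums to 0, the all-ones vector is in the kernel and 0 is an eigenvalue. The single zero eigenvalue shows the graph is connected. The largest eigenvalue, 8, is at most the vertex count 8.

[0, 3, 3, 3, 3, 5, 5, 8]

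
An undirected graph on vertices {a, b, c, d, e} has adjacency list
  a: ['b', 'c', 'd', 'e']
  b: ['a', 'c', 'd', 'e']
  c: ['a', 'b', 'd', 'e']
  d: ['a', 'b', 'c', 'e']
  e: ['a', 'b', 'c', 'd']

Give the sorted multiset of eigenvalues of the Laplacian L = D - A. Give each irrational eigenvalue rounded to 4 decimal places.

[0, 5, 5, 5, 5]

Reading degrees in the order [a, b, c, d, e] gives [4, 4, 4, 4, 4]; set D = diag(4, 4, 4, 4, 4) and form L = D - A. L is symmetric positive semidefinite, so every eigenvalue is real and nonnegative. The largest eigenvalue, 5, is at most the vertex count 5.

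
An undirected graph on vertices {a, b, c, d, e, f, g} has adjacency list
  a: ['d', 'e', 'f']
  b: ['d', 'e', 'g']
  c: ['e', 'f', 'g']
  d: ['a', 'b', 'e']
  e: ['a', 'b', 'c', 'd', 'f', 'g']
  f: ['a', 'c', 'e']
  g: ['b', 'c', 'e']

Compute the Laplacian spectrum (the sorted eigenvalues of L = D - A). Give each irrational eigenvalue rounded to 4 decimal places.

[0, 2, 2, 4, 4, 5, 7]

Each diagonal entry of L is the vertex degree and each off-diagonal entry is -1 where an edge is present, 0 otherwise; in the order [a, b, c, d, e, f, g] the diagonal is [3, 3, 3, 3, 6, 3, 3]. L is symmetric positive semidefinite, so every eigenvalue is real and nonnegative. The single zero eigenvalue shows the graph is connected. The eigenvalues sum to 24, which equals trace(L) = 2|E|.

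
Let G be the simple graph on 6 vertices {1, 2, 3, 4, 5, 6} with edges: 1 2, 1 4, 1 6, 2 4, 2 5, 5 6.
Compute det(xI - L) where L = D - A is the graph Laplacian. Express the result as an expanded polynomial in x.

x^6 - 12x^5 + 51x^4 - 90x^3 + 55x^2

With the vertex order [1, 2, 3, 4, 5, 6], the degrees are [3, 3, 0, 2, 2, 2], giving D = diag(3, 3, 0, 2, 2, 2) and L = D - A. Computing det(xI - L) by cofactor expansion (or equivalently via sum-over-permutations) gives x^6 - 12x^5 + 51x^4 - 90x^3 + 55x^2. The constant term is 0 because L is singular (the all-ones vector lies in its kernel). The largest eigenvalue, 4.6180, is at most the vertex count 6. The eigenvalues sum to 12, which equals trace(L) = 2|E|.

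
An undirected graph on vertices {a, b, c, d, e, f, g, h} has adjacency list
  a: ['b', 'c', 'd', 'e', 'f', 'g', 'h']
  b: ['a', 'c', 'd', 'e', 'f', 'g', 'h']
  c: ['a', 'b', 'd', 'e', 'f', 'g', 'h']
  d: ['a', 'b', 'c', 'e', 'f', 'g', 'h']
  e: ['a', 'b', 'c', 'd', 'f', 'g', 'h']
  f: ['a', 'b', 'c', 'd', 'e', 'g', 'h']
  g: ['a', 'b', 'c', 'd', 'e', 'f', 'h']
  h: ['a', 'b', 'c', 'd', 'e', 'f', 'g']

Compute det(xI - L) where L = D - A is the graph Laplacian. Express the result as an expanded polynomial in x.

With the vertex order [a, b, c, d, e, f, g, h], the degrees are [7, 7, 7, 7, 7, 7, 7, 7], giving D = diag(7, 7, 7, 7, 7, 7, 7, 7) and L = D - A. L has integer entries, so p(x) = det(xI - L) has integer coefficients. Expanding the determinant yields x^8 - 56x^7 + 1344x^6 - 17920x^5 + 143360x^4 - 688128x^3 + 1835008x^2 - 2097152x. Since p(0) = det(-L) = 0, x divides p(x).

x^8 - 56x^7 + 1344x^6 - 17920x^5 + 143360x^4 - 688128x^3 + 1835008x^2 - 2097152x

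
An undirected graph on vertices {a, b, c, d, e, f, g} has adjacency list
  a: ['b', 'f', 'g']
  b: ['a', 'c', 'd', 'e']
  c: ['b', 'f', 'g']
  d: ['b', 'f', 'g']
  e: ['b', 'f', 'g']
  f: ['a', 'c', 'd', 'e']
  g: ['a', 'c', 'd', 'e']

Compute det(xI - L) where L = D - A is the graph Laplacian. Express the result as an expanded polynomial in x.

x^7 - 24x^6 + 234x^5 - 1192x^4 + 3357x^3 - 4968x^2 + 3024x

Reading degrees in the order [a, b, c, d, e, f, g] gives [3, 4, 3, 3, 3, 4, 4]; set D = diag(3, 4, 3, 3, 3, 4, 4) and form L = D - A. The eigenvalues of L are [0, 3, 3, 3, 4, 4, 7]; the characteristic polynomial is the product of (x - lambda_i), which multiplies out to x^7 - 24x^6 + 234x^5 - 1192x^4 + 3357x^3 - 4968x^2 + 3024x. The constant term is 0 because L is singular (the all-ones vector lies in its kernel). There is one zero in the spectrum, matching the 1 component.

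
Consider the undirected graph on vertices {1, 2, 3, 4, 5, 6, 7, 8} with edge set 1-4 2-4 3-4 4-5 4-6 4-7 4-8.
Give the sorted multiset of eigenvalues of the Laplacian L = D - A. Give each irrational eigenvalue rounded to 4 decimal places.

Each diagonal entry of L is the vertex degree and each off-diagonal entry is -1 where an edge is present, 0 otherwise; in the order [1, 2, 3, 4, 5, 6, 7, 8] the diagonal is [1, 1, 1, 7, 1, 1, 1, 1]. Diagonalising L (or applying a numerical eigensolver to the 8x8 matrix) gives the spectrum above. The single zero eigenvalue shows the graph is connected.

[0, 1, 1, 1, 1, 1, 1, 8]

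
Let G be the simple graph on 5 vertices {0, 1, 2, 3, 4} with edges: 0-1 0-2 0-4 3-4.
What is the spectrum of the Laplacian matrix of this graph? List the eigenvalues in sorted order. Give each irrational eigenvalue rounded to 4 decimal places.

With the vertex order [0, 1, 2, 3, 4], the degrees are [3, 1, 1, 1, 2], giving D = diag(3, 1, 1, 1, 2) and L = D - A. The multiplicity of 0 as a Laplacian eigenvalue equals the number of connected components. The single zero eigenvalue shows the graph is connected. There is one zero in the spectrum, matching the 1 component. The eigenvalues sum to 8, which equals trace(L) = 2|E|.

[0, 0.5188, 1, 2.3111, 4.1701]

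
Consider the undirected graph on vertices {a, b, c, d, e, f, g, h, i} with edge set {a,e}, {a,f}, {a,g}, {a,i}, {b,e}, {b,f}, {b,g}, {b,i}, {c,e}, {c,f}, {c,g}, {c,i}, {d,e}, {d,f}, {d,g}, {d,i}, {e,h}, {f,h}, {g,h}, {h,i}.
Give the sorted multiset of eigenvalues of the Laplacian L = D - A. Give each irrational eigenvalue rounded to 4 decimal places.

[0, 4, 4, 4, 4, 5, 5, 5, 9]

Each diagonal entry of L is the vertex degree and each off-diagonal entry is -1 where an edge is present, 0 otherwise; in the order [a, b, c, d, e, f, g, h, i] the diagonal is [4, 4, 4, 4, 5, 5, 5, 4, 5]. L is symmetric positive semidefinite, so every eigenvalue is real and nonnegative. The largest eigenvalue, 9, is at most the vertex count 9. By the matrix-tree theorem the graph has (1/9) * product of the nonzero eigenvalues = 32000 spanning trees.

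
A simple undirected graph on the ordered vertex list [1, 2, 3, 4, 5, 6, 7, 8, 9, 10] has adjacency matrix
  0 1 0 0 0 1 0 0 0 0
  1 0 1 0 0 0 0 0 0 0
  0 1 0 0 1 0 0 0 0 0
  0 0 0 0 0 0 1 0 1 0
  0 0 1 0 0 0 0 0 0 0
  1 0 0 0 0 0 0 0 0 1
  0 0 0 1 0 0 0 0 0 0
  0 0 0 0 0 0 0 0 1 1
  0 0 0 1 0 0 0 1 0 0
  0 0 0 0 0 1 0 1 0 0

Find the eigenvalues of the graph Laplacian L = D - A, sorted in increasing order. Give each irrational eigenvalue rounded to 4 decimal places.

Reading degrees in the order [1, 2, 3, 4, 5, 6, 7, 8, 9, 10] gives [2, 2, 2, 2, 1, 2, 1, 2, 2, 2]; set D = diag(2, 2, 2, 2, 1, 2, 1, 2, 2, 2) and form L = D - A. Diagonalising L (or applying a numerical eigensolver to the 10x10 matrix) gives the spectrum above. The single zero eigenvalue shows the graph is connected. By the matrix-tree theorem the graph has (1/10) * product of the nonzero eigenvalues = 1 spanning tree. The largest eigenvalue, 3.9021, is at most the vertex count 10.

[0, 0.0979, 0.3820, 0.8244, 1.3820, 2, 2.6180, 3.1756, 3.6180, 3.9021]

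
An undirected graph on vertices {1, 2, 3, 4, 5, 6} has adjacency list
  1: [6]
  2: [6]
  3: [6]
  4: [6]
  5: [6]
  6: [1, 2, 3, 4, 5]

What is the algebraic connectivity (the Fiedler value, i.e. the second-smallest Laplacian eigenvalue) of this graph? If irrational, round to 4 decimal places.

Reading degrees in the order [1, 2, 3, 4, 5, 6] gives [1, 1, 1, 1, 1, 5]; set D = diag(1, 1, 1, 1, 1, 5) and form L = D - A. The sorted Laplacian eigenvalues are [0, 1, 1, 1, 1, 6]; the algebraic connectivity is the second entry, 1. By the matrix-tree theorem the graph has (1/6) * product of the nonzero eigenvalues = 1 spanning tree.

1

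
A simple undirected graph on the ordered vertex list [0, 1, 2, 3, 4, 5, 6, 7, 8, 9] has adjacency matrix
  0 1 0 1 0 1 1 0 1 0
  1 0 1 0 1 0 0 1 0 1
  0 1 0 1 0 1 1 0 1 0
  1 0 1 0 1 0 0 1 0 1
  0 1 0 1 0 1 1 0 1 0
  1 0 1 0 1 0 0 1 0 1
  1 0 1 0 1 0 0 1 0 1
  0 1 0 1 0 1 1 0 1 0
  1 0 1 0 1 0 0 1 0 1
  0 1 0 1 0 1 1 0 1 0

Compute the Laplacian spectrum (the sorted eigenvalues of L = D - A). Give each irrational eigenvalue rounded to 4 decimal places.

Each diagonal entry of L is the vertex degree and each off-diagonal entry is -1 where an edge is present, 0 otherwise; in the order [0, 1, 2, 3, 4, 5, 6, 7, 8, 9] the diagonal is [5, 5, 5, 5, 5, 5, 5, 5, 5, 5]. Since every row of L sums to 0, the all-ones vector is in the kernel and 0 is an eigenvalue. The single zero eigenvalue shows the graph is connected. There is one zero in the spectrum, matching the 1 component.

[0, 5, 5, 5, 5, 5, 5, 5, 5, 10]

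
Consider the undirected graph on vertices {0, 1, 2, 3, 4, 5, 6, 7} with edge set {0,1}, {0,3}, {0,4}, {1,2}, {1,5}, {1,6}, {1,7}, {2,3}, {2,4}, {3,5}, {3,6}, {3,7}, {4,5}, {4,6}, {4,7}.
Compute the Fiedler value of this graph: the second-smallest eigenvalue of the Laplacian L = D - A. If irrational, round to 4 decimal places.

3

With the vertex order [0, 1, 2, 3, 4, 5, 6, 7], the degrees are [3, 5, 3, 5, 5, 3, 3, 3], giving D = diag(3, 5, 3, 5, 5, 3, 3, 3) and L = D - A. The smallest Laplacian eigenvalue is always 0. The next one, lambda_2 = 3, measures how hard the graph is to disconnect: larger values mean better connectivity. The eigenvalues sum to 30, which equals trace(L) = 2|E|.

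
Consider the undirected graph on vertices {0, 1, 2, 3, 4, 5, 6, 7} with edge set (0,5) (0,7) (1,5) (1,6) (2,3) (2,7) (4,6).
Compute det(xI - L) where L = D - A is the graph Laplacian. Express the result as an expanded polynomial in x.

Reading degrees in the order [0, 1, 2, 3, 4, 5, 6, 7] gives [2, 2, 2, 1, 1, 2, 2, 2]; set D = diag(2, 2, 2, 1, 1, 2, 2, 2) and form L = D - A. L has integer entries, so p(x) = det(xI - L) has integer coefficients. Expanding the determinant yields x^8 - 14x^7 + 78x^6 - 220x^5 + 330x^4 - 252x^3 + 84x^2 - 8x. Since p(0) = det(-L) = 0, x divides p(x). The largest eigenvalue, 3.8478, is at most the vertex count 8. The eigenvalues sum to 14, which equals trace(L) = 2|E|.

x^8 - 14x^7 + 78x^6 - 220x^5 + 330x^4 - 252x^3 + 84x^2 - 8x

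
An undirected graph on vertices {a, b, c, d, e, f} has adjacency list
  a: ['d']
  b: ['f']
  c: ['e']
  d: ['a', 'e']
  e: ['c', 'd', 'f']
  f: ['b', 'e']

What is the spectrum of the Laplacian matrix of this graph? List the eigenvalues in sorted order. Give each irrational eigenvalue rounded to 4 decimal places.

[0, 0.3820, 0.6972, 2, 2.6180, 4.3028]

Reading degrees in the order [a, b, c, d, e, f] gives [1, 1, 1, 2, 3, 2]; set D = diag(1, 1, 1, 2, 3, 2) and form L = D - A. Since every row of L sums to 0, the all-ones vector is in the kernel and 0 is an eigenvalue. The single zero eigenvalue shows the graph is connected. The largest eigenvalue, 4.3028, is at most the vertex count 6. There is one zero in the spectrum, matching the 1 component.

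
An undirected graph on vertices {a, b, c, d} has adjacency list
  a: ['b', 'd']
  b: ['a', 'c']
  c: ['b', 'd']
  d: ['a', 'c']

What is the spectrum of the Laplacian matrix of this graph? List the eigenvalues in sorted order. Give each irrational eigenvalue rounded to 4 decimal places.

Reading degrees in the order [a, b, c, d] gives [2, 2, 2, 2]; set D = diag(2, 2, 2, 2) and form L = D - A. Diagonalising L (or applying a numerical eigensolver to the 4x4 matrix) gives the spectrum above. The eigenvalues sum to 8, which equals trace(L) = 2|E|. The largest eigenvalue, 4, is at most the vertex count 4.

[0, 2, 2, 4]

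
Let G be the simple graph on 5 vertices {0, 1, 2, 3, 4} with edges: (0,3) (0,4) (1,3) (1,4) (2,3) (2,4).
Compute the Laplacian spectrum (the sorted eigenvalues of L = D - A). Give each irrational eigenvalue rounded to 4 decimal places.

[0, 2, 2, 3, 5]

Reading degrees in the order [0, 1, 2, 3, 4] gives [2, 2, 2, 3, 3]; set D = diag(2, 2, 2, 3, 3) and form L = D - A. The multiplicity of 0 as a Laplacian eigenvalue equals the number of connected components. The largest eigenvalue, 5, is at most the vertex count 5.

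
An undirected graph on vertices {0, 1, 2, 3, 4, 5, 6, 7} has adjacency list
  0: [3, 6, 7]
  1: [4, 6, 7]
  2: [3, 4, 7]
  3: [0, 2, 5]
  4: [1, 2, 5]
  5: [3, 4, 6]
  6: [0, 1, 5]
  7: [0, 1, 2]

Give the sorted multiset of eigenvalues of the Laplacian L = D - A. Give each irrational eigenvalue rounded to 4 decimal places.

[0, 2, 2, 2, 4, 4, 4, 6]

Each diagonal entry of L is the vertex degree and each off-diagonal entry is -1 where an edge is present, 0 otherwise; in the order [0, 1, 2, 3, 4, 5, 6, 7] the diagonal is [3, 3, 3, 3, 3, 3, 3, 3]. Since every row of L sums to 0, the all-ones vector is in the kernel and 0 is an eigenvalue.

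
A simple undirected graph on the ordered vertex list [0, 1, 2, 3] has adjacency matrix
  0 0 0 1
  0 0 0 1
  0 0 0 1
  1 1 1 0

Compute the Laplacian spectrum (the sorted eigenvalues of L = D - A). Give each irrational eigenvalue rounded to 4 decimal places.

Reading degrees in the order [0, 1, 2, 3] gives [1, 1, 1, 3]; set D = diag(1, 1, 1, 3) and form L = D - A. Diagonalising L (or applying a numerical eigensolver to the 4x4 matrix) gives the spectrum above. The largest eigenvalue, 4, is at most the vertex count 4.

[0, 1, 1, 4]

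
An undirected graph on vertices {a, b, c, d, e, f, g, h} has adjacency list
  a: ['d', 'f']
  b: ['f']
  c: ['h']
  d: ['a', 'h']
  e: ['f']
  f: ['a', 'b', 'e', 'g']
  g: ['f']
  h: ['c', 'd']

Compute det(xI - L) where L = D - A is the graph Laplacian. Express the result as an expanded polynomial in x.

Reading degrees in the order [a, b, c, d, e, f, g, h] gives [2, 1, 1, 2, 1, 4, 1, 2]; set D = diag(2, 1, 1, 2, 1, 4, 1, 2) and form L = D - A. L has integer entries, so p(x) = det(xI - L) has integer coefficients. Expanding the determinant yields x^8 - 14x^7 + 75x^6 - 198x^5 + 277x^4 - 204x^3 + 71x^2 - 8x. Since p(0) = det(-L) = 0, x divides p(x).

x^8 - 14x^7 + 75x^6 - 198x^5 + 277x^4 - 204x^3 + 71x^2 - 8x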